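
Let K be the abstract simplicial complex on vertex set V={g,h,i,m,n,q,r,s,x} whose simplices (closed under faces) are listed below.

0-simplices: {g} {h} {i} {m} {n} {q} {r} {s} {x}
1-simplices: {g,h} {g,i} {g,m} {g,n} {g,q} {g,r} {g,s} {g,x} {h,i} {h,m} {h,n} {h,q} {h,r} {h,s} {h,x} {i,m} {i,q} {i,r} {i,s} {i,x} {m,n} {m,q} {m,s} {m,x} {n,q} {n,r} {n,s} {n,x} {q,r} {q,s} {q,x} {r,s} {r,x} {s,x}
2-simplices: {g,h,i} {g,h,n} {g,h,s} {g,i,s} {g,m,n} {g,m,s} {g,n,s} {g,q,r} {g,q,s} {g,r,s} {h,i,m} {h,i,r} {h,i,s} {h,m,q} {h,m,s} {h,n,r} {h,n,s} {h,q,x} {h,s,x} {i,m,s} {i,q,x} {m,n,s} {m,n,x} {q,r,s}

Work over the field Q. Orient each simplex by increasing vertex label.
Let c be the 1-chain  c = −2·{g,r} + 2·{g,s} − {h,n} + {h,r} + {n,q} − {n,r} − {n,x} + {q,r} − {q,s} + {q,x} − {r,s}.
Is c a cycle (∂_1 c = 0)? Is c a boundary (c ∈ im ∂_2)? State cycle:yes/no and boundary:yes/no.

cycle:yes boundary:no

n_0=9 n_1=34 n_2=24  [Q]
∂1: piv[gh,gi,gm,gn,gq,gr,gs,gx] rk=8  ker:hi,hm,hn,hq,hr,hs,hx,im,iq,ir,is,ix,mn,mq,ms,mx,nq,nr,ns,nx,qr,qs,qx,rs,rx,sx
∂2: piv[ghi,ghn,ghs,gis,gmn,gms,gns,gqr,gqs,grs,him,hir,hmq,hms,hnr,hqx,hsx,iqx,mnx] rk=19  ker:his,hns,ims,mns,qrs
∂1c = 0
c vs im∂2: residual ≠ 0 ⇒ not boundary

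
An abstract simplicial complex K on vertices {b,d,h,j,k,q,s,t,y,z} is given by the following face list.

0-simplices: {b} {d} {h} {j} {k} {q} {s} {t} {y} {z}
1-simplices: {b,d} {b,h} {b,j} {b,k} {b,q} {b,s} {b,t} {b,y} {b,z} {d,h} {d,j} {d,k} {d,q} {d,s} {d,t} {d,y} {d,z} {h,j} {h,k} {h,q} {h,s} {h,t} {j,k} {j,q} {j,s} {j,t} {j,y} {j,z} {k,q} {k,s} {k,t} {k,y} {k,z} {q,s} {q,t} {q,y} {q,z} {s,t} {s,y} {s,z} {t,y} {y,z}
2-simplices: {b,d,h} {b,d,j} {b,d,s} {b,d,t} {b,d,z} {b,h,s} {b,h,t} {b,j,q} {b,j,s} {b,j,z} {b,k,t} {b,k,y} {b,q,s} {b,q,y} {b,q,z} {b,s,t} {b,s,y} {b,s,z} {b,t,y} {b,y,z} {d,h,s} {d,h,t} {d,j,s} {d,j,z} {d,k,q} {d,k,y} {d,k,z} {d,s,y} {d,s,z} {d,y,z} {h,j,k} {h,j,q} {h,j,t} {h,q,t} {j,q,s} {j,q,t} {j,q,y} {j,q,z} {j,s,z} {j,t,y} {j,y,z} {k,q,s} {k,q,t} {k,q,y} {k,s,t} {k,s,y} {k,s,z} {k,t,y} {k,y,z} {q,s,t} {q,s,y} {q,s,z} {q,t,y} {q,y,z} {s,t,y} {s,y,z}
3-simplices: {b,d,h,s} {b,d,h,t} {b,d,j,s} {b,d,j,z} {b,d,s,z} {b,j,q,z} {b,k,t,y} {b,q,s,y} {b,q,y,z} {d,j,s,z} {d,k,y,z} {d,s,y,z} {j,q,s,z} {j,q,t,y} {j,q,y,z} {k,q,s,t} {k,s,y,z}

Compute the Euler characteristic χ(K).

χ(K)=7

n_0=10 n_1=42 n_2=56 n_3=17
χ=+10−42+56−17=7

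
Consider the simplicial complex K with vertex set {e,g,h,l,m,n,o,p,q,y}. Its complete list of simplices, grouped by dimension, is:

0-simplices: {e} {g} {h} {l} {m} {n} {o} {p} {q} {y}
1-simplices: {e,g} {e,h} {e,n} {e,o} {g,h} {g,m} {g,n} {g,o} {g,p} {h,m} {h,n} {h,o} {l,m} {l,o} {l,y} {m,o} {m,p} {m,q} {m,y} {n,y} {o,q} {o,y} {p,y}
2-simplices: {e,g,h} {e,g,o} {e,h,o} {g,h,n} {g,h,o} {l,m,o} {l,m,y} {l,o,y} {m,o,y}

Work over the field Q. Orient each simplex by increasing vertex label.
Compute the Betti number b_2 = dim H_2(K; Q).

b_2=2

n_0=10 n_1=23 n_2=9  [Q]
∂1: piv[eg,eh,en,eo,gm,gp,lm,ly,mq] rk=9  ker:gh,gn,go,hm,hn,ho,lo,mo,mp,my,ny,oq,oy,py
∂2: piv[egh,ego,eho,ghn,lmo,lmy,loy] rk=7  ker:gho,moy
b_2=(9−7)−0=2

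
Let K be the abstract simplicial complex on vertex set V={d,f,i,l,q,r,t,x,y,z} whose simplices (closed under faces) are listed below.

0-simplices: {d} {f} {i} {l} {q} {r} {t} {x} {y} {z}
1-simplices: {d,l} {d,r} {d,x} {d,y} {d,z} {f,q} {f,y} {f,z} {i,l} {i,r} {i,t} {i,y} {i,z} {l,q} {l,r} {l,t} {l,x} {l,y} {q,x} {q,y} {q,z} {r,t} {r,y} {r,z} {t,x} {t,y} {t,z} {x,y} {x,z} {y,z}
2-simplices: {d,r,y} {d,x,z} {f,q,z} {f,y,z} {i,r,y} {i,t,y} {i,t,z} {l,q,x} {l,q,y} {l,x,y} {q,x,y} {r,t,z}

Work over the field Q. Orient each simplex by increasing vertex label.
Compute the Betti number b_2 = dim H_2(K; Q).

b_2=1

n_0=10 n_1=30 n_2=12  [Q]
∂1: piv[dl,dr,dx,dy,dz,fq,fy,il,it] rk=9  ker:fz,ir,iy,iz,lq,lr,lt,lx,ly,qx,qy,qz,rt,ry,rz,tx,ty,tz,xy,xz,yz
∂2: piv[dry,dxz,fqz,fyz,iry,ity,itz,lqx,lqy,lxy,rtz] rk=11  ker:qxy
b_2=(12−11)−0=1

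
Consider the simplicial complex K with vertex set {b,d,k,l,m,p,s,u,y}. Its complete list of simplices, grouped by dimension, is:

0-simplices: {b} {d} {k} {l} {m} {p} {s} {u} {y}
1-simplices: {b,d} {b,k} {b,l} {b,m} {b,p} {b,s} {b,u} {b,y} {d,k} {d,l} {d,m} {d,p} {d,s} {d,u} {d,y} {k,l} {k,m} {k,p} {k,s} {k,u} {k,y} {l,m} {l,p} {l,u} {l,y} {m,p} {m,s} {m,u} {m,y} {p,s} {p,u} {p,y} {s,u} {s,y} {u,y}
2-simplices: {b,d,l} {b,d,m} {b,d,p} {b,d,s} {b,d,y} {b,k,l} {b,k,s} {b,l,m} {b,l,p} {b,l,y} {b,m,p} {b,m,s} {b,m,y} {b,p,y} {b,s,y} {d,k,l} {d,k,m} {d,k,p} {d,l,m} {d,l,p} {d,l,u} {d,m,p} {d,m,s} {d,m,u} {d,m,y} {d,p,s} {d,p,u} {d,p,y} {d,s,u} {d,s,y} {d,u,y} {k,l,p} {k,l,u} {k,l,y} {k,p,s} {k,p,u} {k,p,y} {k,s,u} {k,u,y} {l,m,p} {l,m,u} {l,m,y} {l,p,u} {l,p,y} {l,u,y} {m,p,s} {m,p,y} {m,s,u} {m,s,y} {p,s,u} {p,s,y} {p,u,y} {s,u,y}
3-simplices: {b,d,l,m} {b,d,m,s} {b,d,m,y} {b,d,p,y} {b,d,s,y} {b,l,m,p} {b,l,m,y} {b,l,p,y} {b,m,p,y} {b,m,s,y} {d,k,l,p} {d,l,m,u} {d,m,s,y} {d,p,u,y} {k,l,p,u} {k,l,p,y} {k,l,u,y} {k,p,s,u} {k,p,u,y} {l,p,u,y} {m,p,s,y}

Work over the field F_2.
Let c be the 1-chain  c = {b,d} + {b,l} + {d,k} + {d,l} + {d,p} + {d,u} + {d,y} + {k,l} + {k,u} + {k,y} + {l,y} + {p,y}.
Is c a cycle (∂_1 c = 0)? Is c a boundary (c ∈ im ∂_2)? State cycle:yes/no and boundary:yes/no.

cycle:yes boundary:yes

n_0=9 n_1=35 n_2=53 n_3=21  [Z2]
∂1: piv[bd,bk,bl,bm,bp,bs,bu,by] rk=8  ker:dk,dl,dm,dp,ds,du,dy,kl,km,kp,ks,ku,ky,lm,lp,lu,ly,mp,ms,mu,my,ps,pu,py,su,sy,uy
∂2: piv[bdl,bdm,bdp,bds,bdy,bkl,bks,blm,blp,bly,bmp,bms,bmy,bpy,bsy,dkl,dkm,dkp,dlu,dmu,dps,dpu,dsu,duy,klu,kly] rk=26  ker:dlm,dlp,dmp,dms,dmy,dpy,dsy,klp,kps,kpu,kpy,ksu,kuy,lmp,lmu,lmy,lpu,lpy,luy,mps,mpy,msu,msy,psu,psy,puy,suy
∂3: piv[bdlm,bdms,bdmy,bdpy,bdsy,blmp,blmy,blpy,bmpy,bmsy,dklp,dlmu,dpuy,klpu,klpy,kluy,kpsu,kpuy,mpsy] rk=19  ker:dmsy,lpuy
∂1c = 0
c vs im∂2: reduces to 0 ⇒ boundary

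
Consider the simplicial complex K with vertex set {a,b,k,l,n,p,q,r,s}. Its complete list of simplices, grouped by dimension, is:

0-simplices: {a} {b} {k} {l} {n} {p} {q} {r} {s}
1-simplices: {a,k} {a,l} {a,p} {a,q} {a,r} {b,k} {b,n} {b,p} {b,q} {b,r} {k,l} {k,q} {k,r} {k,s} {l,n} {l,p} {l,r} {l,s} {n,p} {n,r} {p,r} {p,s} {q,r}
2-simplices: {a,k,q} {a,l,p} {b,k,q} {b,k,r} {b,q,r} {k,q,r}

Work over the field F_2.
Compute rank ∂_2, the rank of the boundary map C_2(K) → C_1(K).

rank∂_2=5

n_0=9 n_1=23 n_2=6  [Z2]
∂1: piv[ak,al,ap,aq,ar,bk,bn,ks] rk=8  ker:bp,bq,br,kl,kq,kr,ln,lp,lr,ls,np,nr,pr,ps,qr
∂2: piv[akq,alp,bkq,bkr,bqr] rk=5  ker:kqr
rk∂_2=5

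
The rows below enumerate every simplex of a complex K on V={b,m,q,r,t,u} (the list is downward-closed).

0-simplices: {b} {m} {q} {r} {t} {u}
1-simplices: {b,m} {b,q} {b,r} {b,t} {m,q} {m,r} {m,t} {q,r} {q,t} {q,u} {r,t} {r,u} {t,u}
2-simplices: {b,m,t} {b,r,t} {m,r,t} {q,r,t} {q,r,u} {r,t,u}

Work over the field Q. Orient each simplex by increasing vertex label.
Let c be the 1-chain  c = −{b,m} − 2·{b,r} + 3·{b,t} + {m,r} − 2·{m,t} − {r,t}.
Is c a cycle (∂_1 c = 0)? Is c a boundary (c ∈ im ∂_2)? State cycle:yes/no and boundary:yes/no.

n_0=6 n_1=13 n_2=6  [Q]
∂1: piv[bm,bq,br,bt,qu] rk=5  ker:mq,mr,mt,qr,qt,rt,ru,tu
∂2: piv[bmt,brt,mrt,qrt,qru,rtu] rk=6
∂1c = 0
c vs im∂2: reduces to 0 ⇒ boundary

cycle:yes boundary:yes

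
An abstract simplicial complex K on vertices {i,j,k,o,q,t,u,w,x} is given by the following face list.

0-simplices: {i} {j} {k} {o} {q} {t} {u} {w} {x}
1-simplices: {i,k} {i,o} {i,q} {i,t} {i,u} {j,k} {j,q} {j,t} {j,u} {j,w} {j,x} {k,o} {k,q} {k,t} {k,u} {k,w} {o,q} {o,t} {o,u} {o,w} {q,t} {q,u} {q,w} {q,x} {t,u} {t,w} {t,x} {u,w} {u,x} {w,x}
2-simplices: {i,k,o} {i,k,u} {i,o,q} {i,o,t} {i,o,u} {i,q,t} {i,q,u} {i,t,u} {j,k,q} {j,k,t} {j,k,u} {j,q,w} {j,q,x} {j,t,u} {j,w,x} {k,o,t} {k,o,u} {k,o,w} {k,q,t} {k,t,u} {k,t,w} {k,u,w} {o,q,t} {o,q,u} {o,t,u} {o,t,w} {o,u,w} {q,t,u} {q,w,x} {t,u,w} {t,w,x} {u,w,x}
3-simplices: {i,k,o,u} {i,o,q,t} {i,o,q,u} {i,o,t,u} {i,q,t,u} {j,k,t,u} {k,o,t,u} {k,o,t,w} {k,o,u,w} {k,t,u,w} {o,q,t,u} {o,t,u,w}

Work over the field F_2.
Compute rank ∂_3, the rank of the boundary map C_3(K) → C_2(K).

rank∂_3=10

n_0=9 n_1=30 n_2=32 n_3=12  [Z2]
∂1: piv[ik,io,iq,it,iu,jk,jw,jx] rk=8  ker:jq,jt,ju,ko,kq,kt,ku,kw,oq,ot,ou,ow,qt,qu,qw,qx,tu,tw,tx,uw,ux,wx
∂2: piv[iko,iku,ioq,iot,iou,iqt,iqu,itu,jkq,jkt,jku,jqw,jqx,jtu,jwx,kow,kqt,ktw,kuw,twx,uwx] rk=21  ker:kot,kou,ktu,oqt,oqu,otu,otw,ouw,qtu,qwx,tuw
∂3: piv[ikou,ioqt,ioqu,iotu,iqtu,jktu,kotu,kotw,kouw,ktuw] rk=10  ker:oqtu,otuw
rk∂_3=10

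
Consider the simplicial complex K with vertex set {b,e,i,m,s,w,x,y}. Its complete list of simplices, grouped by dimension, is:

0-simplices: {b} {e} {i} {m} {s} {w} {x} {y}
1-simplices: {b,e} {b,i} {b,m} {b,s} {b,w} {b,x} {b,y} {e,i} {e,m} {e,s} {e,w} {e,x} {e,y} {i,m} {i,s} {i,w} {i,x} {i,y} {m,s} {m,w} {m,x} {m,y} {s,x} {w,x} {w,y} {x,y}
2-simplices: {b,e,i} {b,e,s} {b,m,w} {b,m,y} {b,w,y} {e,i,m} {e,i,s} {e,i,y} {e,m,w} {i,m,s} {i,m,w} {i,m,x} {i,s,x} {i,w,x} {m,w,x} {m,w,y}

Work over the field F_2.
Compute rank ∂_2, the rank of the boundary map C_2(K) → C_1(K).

rank∂_2=14

n_0=8 n_1=26 n_2=16  [Z2]
∂1: piv[be,bi,bm,bs,bw,bx,by] rk=7  ker:ei,em,es,ew,ex,ey,im,is,iw,ix,iy,ms,mw,mx,my,sx,wx,wy,xy
∂2: piv[bei,bes,bmw,bmy,bwy,eim,eis,eiy,emw,ims,imw,imx,isx,iwx] rk=14  ker:mwx,mwy
rk∂_2=14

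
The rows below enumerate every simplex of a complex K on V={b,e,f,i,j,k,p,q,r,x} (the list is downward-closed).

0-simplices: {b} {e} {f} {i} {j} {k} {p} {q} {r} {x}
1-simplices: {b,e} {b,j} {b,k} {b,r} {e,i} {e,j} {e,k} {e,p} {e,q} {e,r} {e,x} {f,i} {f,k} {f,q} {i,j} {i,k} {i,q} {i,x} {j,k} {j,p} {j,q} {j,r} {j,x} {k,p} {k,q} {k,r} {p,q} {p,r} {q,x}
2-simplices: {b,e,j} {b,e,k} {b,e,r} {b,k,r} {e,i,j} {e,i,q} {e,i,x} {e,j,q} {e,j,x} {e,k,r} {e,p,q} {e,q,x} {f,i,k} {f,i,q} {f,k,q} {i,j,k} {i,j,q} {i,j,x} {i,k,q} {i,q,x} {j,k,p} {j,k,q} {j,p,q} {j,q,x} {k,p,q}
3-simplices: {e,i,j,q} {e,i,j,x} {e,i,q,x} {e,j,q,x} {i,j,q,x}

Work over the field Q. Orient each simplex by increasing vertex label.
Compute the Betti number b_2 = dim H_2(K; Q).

b_2=4

n_0=10 n_1=29 n_2=25 n_3=5  [Q]
∂1: piv[be,bj,bk,br,ei,ep,eq,ex,fi] rk=9  ker:ej,ek,er,fk,fq,ij,ik,iq,ix,jk,jp,jq,jr,jx,kp,kq,kr,pq,pr,qx
∂2: piv[bej,bek,ber,bkr,eij,eiq,eix,ejq,ejx,epq,eqx,fik,fiq,fkq,ijk,jkp,jpq] rk=17  ker:ekr,ijq,ijx,ikq,iqx,jkq,jqx,kpq
∂3: piv[eijq,eijx,eiqx,ejqx] rk=4  ker:ijqx
b_2=(25−17)−4=4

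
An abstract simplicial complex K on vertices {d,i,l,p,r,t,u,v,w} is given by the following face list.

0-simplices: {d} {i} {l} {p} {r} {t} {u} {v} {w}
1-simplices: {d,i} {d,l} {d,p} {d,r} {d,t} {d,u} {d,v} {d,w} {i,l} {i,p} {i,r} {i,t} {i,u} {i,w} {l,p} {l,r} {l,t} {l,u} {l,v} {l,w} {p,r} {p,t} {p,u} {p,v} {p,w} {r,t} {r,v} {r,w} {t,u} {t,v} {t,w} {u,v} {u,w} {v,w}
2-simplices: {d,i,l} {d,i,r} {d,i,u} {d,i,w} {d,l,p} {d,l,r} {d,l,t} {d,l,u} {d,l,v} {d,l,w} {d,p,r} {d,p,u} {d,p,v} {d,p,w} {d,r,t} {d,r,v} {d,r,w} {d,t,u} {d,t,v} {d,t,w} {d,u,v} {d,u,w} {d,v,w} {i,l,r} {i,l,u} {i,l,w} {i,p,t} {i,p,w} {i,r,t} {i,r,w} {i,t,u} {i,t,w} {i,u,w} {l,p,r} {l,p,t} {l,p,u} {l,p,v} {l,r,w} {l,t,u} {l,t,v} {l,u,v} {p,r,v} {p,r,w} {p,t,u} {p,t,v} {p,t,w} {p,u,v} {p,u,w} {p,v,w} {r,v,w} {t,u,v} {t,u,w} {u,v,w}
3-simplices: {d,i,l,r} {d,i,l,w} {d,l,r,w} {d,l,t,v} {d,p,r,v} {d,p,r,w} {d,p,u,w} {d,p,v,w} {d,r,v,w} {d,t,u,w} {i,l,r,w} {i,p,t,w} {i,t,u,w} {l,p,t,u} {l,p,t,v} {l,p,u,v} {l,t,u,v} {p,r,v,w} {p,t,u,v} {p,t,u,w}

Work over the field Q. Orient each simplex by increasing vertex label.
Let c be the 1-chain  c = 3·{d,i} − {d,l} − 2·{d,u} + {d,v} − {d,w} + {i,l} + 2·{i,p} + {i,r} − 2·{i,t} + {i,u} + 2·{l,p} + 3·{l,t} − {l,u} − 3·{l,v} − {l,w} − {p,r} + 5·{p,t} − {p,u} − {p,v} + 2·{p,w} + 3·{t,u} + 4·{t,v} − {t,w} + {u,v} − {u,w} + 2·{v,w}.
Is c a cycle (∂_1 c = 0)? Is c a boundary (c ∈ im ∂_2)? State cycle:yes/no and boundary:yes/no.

n_0=9 n_1=34 n_2=53 n_3=20  [Q]
∂1: piv[di,dl,dp,dr,dt,du,dv,dw] rk=8  ker:il,ip,ir,it,iu,iw,lp,lr,lt,lu,lv,lw,pr,pt,pu,pv,pw,rt,rv,rw,tu,tv,tw,uv,uw,vw
∂2: piv[dil,dir,diu,diw,dlp,dlr,dlt,dlu,dlv,dlw,dpr,dpu,dpv,dpw,drt,drv,drw,dtu,dtv,dtw,duv,duw,dvw,ipt,ipw,irt] rk=26  ker:ilr,ilu,ilw,irw,itu,itw,iuw,lpr,lpt,lpu,lpv,lrw,ltu,ltv,luv,prv,prw,ptu,ptv,ptw,puv,puw,pvw,rvw,tuv,tuw,uvw
∂3: piv[dilr,dilw,dlrw,dltv,dprv,dprw,dpuw,dpvw,drvw,dtuw,ilrw,iptw,ituw,lptu,lptv,lpuv,ltuv,ptuw] rk=18  ker:prvw,ptuv
∂1c = 0
c vs im∂2: reduces to 0 ⇒ boundary

cycle:yes boundary:yes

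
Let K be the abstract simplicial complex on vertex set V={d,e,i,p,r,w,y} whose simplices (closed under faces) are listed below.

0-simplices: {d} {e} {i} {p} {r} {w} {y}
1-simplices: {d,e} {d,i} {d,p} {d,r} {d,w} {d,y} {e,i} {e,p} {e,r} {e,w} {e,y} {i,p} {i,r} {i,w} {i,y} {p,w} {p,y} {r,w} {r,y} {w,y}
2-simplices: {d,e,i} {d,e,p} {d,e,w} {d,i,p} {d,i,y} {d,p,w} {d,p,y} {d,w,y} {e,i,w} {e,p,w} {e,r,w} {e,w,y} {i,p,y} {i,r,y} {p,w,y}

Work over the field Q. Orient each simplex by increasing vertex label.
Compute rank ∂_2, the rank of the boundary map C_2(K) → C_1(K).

rank∂_2=12

n_0=7 n_1=20 n_2=15  [Q]
∂1: piv[de,di,dp,dr,dw,dy] rk=6  ker:ei,ep,er,ew,ey,ip,ir,iw,iy,pw,py,rw,ry,wy
∂2: piv[dei,dep,dew,dip,diy,dpw,dpy,dwy,eiw,erw,ewy,iry] rk=12  ker:epw,ipy,pwy
rk∂_2=12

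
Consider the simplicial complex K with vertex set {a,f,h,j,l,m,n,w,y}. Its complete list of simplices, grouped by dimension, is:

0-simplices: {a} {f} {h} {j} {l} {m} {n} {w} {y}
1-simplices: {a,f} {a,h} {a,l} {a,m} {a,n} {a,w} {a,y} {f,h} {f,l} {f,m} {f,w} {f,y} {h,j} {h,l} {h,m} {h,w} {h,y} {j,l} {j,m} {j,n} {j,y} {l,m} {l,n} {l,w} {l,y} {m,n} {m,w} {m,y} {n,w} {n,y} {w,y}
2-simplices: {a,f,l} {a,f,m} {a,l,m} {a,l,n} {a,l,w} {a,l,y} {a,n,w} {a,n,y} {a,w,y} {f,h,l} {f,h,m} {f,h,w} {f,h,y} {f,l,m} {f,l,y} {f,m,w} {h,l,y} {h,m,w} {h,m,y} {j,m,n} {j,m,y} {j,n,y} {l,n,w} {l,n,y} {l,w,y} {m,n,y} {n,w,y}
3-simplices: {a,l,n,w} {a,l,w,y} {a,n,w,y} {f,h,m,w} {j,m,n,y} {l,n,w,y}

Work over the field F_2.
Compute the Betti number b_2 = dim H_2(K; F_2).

b_2=2

n_0=9 n_1=31 n_2=27 n_3=6  [Z2]
∂1: piv[af,ah,al,am,an,aw,ay,hj] rk=8  ker:fh,fl,fm,fw,fy,hl,hm,hw,hy,jl,jm,jn,jy,lm,ln,lw,ly,mn,mw,my,nw,ny,wy
∂2: piv[afl,afm,alm,aln,alw,aly,anw,any,awy,fhl,fhm,fhw,fhy,fly,fmw,hmy,jmn,jmy,jny] rk=19  ker:flm,hly,hmw,lnw,lny,lwy,mny,nwy
∂3: piv[alnw,alwy,anwy,fhmw,jmny,lnwy] rk=6
b_2=(27−19)−6=2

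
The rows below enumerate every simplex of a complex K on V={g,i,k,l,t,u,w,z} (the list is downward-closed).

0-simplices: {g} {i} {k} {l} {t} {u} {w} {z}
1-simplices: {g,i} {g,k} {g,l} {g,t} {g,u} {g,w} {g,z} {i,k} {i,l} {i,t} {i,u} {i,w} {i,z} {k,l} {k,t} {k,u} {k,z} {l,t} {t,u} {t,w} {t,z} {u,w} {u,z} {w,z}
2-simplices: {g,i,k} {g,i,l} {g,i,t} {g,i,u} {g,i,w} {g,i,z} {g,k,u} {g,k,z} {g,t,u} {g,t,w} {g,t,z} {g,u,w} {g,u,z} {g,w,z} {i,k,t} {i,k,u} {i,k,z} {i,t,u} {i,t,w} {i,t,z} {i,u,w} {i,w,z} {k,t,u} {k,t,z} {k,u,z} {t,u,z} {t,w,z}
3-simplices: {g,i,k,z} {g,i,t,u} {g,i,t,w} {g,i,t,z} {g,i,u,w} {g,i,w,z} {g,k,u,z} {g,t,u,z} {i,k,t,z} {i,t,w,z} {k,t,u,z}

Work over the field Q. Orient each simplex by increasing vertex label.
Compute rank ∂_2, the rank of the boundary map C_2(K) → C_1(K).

n_0=8 n_1=24 n_2=27 n_3=11  [Q]
∂1: piv[gi,gk,gl,gt,gu,gw,gz] rk=7  ker:ik,il,it,iu,iw,iz,kl,kt,ku,kz,lt,tu,tw,tz,uw,uz,wz
∂2: piv[gik,gil,git,giu,giw,giz,gku,gkz,gtu,gtw,gtz,guw,guz,gwz,ikt] rk=15  ker:iku,ikz,itu,itw,itz,iuw,iwz,ktu,ktz,kuz,tuz,twz
∂3: piv[gikz,gitu,gitw,gitz,giuw,giwz,gkuz,gtuz,iktz,itwz,ktuz] rk=11
rk∂_2=15

rank∂_2=15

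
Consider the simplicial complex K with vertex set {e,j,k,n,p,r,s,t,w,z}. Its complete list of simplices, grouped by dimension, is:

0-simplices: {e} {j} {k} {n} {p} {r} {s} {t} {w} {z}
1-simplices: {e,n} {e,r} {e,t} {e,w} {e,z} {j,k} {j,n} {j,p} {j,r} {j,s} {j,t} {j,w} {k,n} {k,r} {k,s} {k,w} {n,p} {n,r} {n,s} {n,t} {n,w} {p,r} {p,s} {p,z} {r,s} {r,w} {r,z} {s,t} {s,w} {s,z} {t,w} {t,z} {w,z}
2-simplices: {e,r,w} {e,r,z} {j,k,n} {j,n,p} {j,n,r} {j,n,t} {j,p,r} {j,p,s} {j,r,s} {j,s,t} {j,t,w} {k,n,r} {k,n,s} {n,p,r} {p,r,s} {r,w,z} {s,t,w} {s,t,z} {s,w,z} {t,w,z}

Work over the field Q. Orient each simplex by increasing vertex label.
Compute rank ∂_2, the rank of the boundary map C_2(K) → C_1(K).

n_0=10 n_1=33 n_2=20  [Q]
∂1: piv[en,er,et,ew,ez,jk,jn,jp,js] rk=9  ker:jr,jt,jw,kn,kr,ks,kw,np,nr,ns,nt,nw,pr,ps,pz,rs,rw,rz,st,sw,sz,tw,tz,wz
∂2: piv[erw,erz,jkn,jnp,jnr,jnt,jpr,jps,jrs,jst,jtw,knr,kns,rwz,stw,stz,swz] rk=17  ker:npr,prs,twz
rk∂_2=17

rank∂_2=17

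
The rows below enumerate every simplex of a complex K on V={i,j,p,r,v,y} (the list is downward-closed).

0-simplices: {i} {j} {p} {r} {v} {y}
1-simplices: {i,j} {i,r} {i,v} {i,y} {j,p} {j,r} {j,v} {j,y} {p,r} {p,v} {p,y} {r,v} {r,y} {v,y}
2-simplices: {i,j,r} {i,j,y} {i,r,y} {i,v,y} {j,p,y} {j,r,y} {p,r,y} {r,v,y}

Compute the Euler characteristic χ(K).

χ(K)=0

n_0=6 n_1=14 n_2=8
χ=+6−14+8=0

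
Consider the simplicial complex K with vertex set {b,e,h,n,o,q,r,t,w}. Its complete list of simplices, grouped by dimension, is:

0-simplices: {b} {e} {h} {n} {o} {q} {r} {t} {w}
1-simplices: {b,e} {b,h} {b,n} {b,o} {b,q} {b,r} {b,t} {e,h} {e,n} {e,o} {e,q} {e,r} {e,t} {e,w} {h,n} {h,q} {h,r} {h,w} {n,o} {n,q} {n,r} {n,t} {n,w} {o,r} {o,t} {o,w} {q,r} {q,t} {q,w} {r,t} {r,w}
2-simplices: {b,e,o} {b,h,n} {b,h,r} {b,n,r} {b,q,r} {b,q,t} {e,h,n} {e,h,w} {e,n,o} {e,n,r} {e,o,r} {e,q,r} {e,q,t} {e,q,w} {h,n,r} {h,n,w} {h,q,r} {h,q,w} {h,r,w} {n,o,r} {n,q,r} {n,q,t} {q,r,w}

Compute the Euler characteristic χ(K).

χ(K)=1

n_0=9 n_1=31 n_2=23
χ=+9−31+23=1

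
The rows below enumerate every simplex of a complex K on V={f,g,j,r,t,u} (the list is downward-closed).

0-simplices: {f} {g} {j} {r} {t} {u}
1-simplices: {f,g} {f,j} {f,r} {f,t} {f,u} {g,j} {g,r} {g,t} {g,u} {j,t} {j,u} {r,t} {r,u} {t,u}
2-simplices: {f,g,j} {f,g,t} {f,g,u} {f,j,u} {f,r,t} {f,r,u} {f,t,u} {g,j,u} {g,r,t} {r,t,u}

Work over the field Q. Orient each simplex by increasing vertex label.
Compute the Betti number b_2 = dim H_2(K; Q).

b_2=2

n_0=6 n_1=14 n_2=10  [Q]
∂1: piv[fg,fj,fr,ft,fu] rk=5  ker:gj,gr,gt,gu,jt,ju,rt,ru,tu
∂2: piv[fgj,fgt,fgu,fju,frt,fru,ftu,grt] rk=8  ker:gju,rtu
b_2=(10−8)−0=2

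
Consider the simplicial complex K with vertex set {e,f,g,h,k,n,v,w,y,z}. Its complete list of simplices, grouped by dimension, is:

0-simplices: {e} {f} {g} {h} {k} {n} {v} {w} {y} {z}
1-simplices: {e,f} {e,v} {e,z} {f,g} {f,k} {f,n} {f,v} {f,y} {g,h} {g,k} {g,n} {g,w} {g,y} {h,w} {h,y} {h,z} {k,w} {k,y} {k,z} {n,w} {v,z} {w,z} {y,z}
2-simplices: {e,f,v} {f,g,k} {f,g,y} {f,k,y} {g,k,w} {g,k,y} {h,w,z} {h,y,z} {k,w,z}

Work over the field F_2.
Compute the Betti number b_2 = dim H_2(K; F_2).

b_2=1

n_0=10 n_1=23 n_2=9  [Z2]
∂1: piv[ef,ev,ez,fg,fk,fn,fy,gh,gw] rk=9  ker:fv,gk,gn,gy,hw,hy,hz,kw,ky,kz,nw,vz,wz,yz
∂2: piv[efv,fgk,fgy,fky,gkw,hwz,hyz,kwz] rk=8  ker:gky
b_2=(9−8)−0=1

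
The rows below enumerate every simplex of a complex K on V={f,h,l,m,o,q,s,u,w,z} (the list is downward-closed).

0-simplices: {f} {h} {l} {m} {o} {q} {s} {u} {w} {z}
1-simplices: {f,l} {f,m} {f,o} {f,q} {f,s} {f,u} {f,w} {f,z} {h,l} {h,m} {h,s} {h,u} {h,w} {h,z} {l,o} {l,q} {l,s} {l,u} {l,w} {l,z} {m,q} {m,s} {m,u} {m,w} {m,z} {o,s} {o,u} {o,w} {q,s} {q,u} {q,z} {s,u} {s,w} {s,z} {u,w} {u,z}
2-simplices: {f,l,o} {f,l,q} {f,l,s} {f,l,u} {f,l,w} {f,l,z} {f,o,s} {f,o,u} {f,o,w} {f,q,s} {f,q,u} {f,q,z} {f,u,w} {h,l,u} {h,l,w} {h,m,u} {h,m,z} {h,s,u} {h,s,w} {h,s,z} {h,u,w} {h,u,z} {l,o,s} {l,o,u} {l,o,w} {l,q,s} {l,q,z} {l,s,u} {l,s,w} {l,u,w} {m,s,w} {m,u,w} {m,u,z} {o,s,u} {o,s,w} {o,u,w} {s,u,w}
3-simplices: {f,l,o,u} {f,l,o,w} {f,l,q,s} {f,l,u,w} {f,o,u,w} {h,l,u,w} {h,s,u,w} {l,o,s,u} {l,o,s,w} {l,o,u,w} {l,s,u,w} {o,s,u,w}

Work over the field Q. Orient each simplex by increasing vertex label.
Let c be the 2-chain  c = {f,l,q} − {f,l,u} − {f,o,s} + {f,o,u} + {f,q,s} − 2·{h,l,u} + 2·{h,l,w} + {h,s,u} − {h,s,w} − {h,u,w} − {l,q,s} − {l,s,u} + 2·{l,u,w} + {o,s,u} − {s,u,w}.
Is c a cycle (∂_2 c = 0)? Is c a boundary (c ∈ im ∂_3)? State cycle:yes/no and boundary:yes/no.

cycle:yes boundary:no

n_0=10 n_1=36 n_2=37 n_3=12  [Q]
∂1: piv[fl,fm,fo,fq,fs,fu,fw,fz,hl] rk=9  ker:hm,hs,hu,hw,hz,lo,lq,ls,lu,lw,lz,mq,ms,mu,mw,mz,os,ou,ow,qs,qu,qz,su,sw,sz,uw,uz
∂2: piv[flo,flq,fls,flu,flw,flz,fos,fou,fow,fqs,fqu,fqz,fuw,hlu,hlw,hmu,hmz,hsu,hsw,hsz,huz,lsu,msw,muw] rk=24  ker:huw,los,lou,low,lqs,lqz,lsw,luw,muz,osu,osw,ouw,suw
∂3: piv[flou,flow,flqs,fluw,fouw,hluw,hsuw,losu,losw,lsuw] rk=10  ker:louw,osuw
∂2c = 0
c vs im∂3: residual ≠ 0 ⇒ not boundary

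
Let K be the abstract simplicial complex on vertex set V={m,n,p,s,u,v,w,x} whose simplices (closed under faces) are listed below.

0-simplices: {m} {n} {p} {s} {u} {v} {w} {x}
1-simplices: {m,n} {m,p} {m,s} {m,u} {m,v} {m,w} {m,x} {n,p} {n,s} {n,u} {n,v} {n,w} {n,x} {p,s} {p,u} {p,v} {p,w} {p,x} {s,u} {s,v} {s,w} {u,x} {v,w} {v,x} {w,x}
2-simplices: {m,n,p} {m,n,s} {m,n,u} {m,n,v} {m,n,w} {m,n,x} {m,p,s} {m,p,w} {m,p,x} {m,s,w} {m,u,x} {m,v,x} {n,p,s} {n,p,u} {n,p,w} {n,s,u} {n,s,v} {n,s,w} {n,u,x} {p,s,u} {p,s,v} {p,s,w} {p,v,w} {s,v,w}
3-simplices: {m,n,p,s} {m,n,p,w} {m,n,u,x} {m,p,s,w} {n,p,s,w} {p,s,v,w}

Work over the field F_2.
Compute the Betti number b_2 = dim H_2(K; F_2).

n_0=8 n_1=25 n_2=24 n_3=6  [Z2]
∂1: piv[mn,mp,ms,mu,mv,mw,mx] rk=7  ker:np,ns,nu,nv,nw,nx,ps,pu,pv,pw,px,su,sv,sw,ux,vw,vx,wx
∂2: piv[mnp,mns,mnu,mnv,mnw,mnx,mps,mpw,mpx,msw,mux,mvx,npu,nsu,nsv,psv,pvw] rk=17  ker:nps,npw,nsw,nux,psu,psw,svw
∂3: piv[mnps,mnpw,mnux,mpsw,npsw,psvw] rk=6
b_2=(24−17)−6=1

b_2=1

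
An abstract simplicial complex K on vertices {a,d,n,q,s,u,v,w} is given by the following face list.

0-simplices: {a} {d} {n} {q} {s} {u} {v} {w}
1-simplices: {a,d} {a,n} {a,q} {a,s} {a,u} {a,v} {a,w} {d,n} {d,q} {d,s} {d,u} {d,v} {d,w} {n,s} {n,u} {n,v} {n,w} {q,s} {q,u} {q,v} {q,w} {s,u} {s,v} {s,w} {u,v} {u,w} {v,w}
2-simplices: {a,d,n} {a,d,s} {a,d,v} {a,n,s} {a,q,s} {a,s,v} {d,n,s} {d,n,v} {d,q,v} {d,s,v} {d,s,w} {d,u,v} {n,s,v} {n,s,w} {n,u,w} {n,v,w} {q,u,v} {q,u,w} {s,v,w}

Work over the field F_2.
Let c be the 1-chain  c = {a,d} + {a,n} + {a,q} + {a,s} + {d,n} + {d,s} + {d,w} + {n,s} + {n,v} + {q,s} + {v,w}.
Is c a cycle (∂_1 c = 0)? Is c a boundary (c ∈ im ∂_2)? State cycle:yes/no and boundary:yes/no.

cycle:yes boundary:yes

n_0=8 n_1=27 n_2=19  [Z2]
∂1: piv[ad,an,aq,as,au,av,aw] rk=7  ker:dn,dq,ds,du,dv,dw,ns,nu,nv,nw,qs,qu,qv,qw,su,sv,sw,uv,uw,vw
∂2: piv[adn,ads,adv,ans,aqs,asv,dnv,dqv,dsw,duv,nsw,nuw,nvw,quv,quw] rk=15  ker:dns,dsv,nsv,svw
∂1c = 0
c vs im∂2: reduces to 0 ⇒ boundary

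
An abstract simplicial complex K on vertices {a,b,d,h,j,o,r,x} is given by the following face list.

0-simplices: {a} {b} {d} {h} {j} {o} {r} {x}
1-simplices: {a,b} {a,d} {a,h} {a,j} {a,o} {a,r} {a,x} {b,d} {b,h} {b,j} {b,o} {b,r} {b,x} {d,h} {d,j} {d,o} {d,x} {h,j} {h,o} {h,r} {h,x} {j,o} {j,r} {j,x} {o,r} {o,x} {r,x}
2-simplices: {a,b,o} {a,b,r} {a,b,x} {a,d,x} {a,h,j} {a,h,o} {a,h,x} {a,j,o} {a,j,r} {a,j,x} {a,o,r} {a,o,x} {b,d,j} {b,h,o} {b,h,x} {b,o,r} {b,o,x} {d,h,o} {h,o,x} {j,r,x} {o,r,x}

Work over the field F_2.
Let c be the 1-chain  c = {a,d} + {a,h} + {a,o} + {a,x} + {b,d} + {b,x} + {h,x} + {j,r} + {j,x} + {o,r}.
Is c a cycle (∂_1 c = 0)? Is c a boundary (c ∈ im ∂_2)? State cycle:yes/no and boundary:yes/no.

n_0=8 n_1=27 n_2=21  [Z2]
∂1: piv[ab,ad,ah,aj,ao,ar,ax] rk=7  ker:bd,bh,bj,bo,br,bx,dh,dj,do,dx,hj,ho,hr,hx,jo,jr,jx,or,ox,rx
∂2: piv[abo,abr,abx,adx,ahj,aho,ahx,ajo,ajr,ajx,aor,aox,bdj,bho,dho,jrx] rk=16  ker:bhx,bor,box,hox,orx
∂1c = 0
c vs im∂2: residual ≠ 0 ⇒ not boundary

cycle:yes boundary:no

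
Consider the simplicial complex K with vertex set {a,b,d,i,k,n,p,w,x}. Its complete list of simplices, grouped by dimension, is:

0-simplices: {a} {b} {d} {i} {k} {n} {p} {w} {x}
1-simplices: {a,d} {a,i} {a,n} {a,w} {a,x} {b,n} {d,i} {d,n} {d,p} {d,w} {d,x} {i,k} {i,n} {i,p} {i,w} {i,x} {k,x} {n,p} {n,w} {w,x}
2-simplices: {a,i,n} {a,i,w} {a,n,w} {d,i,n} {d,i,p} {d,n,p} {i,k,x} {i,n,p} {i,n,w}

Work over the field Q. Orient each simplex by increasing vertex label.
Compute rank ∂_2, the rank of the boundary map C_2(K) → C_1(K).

n_0=9 n_1=20 n_2=9  [Q]
∂1: piv[ad,ai,an,aw,ax,bn,dp,ik] rk=8  ker:di,dn,dw,dx,in,ip,iw,ix,kx,np,nw,wx
∂2: piv[ain,aiw,anw,din,dip,dnp,ikx] rk=7  ker:inp,inw
rk∂_2=7

rank∂_2=7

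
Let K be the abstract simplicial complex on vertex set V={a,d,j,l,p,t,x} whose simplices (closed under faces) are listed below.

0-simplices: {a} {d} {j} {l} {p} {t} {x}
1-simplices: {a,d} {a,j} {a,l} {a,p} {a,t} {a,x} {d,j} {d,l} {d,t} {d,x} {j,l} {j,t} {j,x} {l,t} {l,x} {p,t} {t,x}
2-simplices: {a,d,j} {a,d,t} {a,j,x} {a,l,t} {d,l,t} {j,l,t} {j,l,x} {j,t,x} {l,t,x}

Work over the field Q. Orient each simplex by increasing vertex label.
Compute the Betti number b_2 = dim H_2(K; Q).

b_2=1

n_0=7 n_1=17 n_2=9  [Q]
∂1: piv[ad,aj,al,ap,at,ax] rk=6  ker:dj,dl,dt,dx,jl,jt,jx,lt,lx,pt,tx
∂2: piv[adj,adt,ajx,alt,dlt,jlt,jlx,jtx] rk=8  ker:ltx
b_2=(9−8)−0=1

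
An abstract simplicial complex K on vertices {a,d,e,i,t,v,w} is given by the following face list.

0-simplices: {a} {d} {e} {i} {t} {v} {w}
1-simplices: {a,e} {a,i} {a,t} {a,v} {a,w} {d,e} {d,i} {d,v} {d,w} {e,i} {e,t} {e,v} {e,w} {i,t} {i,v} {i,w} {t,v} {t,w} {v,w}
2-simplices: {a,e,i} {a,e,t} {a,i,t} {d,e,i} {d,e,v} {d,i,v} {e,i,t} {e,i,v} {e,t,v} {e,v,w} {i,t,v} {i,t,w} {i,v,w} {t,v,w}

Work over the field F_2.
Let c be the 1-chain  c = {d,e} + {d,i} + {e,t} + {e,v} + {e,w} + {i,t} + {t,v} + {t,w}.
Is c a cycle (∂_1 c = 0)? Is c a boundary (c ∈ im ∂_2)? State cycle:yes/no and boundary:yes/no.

cycle:yes boundary:yes

n_0=7 n_1=19 n_2=14  [Z2]
∂1: piv[ae,ai,at,av,aw,de] rk=6  ker:di,dv,dw,ei,et,ev,ew,it,iv,iw,tv,tw,vw
∂2: piv[aei,aet,ait,dei,dev,div,etv,evw,itw,ivw] rk=10  ker:eit,eiv,itv,tvw
∂1c = 0
c vs im∂2: reduces to 0 ⇒ boundary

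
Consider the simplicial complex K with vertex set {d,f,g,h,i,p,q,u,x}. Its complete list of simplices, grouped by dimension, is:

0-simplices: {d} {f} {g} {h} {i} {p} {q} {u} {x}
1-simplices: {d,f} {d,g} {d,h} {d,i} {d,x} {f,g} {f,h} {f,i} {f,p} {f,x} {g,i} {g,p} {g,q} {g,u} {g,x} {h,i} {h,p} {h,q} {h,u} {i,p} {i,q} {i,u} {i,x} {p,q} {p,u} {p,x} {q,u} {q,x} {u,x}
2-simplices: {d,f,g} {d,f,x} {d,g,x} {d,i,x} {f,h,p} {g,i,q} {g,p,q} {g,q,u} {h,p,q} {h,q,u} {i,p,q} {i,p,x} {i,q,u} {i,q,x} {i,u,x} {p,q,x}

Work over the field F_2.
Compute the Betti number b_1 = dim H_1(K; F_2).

n_0=9 n_1=29 n_2=16  [Z2]
∂1: piv[df,dg,dh,di,dx,fp,gq,gu] rk=8  ker:fg,fh,fi,fx,gi,gp,gx,hi,hp,hq,hu,ip,iq,iu,ix,pq,pu,px,qu,qx,ux
∂2: piv[dfg,dfx,dgx,dix,fhp,giq,gpq,gqu,hpq,hqu,ipq,ipx,iqu,iqx,iux] rk=15  ker:pqx
b_1=(29−8)−15=6

b_1=6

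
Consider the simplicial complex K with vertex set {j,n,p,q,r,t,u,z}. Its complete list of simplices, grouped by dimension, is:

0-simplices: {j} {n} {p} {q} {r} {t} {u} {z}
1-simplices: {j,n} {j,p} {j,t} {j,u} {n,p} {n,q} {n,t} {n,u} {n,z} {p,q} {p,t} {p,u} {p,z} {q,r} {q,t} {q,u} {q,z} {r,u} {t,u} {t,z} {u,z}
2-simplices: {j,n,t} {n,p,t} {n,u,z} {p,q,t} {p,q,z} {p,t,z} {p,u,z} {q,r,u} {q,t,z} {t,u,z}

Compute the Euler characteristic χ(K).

n_0=8 n_1=21 n_2=10
χ=+8−21+10=-3

χ(K)=-3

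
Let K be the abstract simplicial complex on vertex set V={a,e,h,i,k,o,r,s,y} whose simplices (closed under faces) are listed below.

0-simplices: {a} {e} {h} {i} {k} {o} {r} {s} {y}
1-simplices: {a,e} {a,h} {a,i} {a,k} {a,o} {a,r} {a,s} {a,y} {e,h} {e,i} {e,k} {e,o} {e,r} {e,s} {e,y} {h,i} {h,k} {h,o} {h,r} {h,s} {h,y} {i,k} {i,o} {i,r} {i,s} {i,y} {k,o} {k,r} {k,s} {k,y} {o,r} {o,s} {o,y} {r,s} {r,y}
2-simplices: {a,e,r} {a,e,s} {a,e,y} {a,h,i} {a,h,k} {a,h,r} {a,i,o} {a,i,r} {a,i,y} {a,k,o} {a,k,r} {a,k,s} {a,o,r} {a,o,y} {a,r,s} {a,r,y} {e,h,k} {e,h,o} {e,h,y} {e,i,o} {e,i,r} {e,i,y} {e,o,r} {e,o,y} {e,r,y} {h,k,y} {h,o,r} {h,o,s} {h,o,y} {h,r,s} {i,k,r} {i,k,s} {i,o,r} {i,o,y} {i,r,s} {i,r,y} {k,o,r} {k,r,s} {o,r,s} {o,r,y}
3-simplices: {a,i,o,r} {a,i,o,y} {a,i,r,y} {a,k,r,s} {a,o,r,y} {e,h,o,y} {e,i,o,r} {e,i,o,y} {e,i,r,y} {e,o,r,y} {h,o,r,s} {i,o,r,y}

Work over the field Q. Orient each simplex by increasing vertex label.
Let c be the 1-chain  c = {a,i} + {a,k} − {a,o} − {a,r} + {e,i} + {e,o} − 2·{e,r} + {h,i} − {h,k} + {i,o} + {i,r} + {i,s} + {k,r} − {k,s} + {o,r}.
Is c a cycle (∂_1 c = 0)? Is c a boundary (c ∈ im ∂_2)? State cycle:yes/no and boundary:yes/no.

n_0=9 n_1=35 n_2=40 n_3=12  [Q]
∂1: piv[ae,ah,ai,ak,ao,ar,as,ay] rk=8  ker:eh,ei,ek,eo,er,es,ey,hi,hk,ho,hr,hs,hy,ik,io,ir,is,iy,ko,kr,ks,ky,or,os,oy,rs,ry
∂2: piv[aer,aes,aey,ahi,ahk,ahr,aio,air,aiy,ako,akr,aks,aor,aoy,ars,ary,ehk,eho,ehy,eio,eir,hky,hor,hos,hrs,ikr,iks] rk=27  ker:eiy,eor,eoy,ery,hoy,ior,ioy,irs,iry,kor,krs,ors,ory
∂3: piv[aior,aioy,airy,akrs,aory,ehoy,eior,eioy,eiry,hors] rk=10  ker:eory,iory
∂1c = 0
c vs im∂2: reduces to 0 ⇒ boundary

cycle:yes boundary:yes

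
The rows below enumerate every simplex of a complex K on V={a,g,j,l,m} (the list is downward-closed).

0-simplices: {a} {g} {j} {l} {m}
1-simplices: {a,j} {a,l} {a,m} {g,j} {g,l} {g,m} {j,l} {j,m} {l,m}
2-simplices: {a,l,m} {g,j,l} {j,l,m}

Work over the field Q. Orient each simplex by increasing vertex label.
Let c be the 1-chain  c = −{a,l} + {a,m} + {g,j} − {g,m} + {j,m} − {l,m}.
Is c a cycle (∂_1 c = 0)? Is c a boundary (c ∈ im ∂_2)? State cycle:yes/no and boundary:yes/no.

cycle:yes boundary:no

n_0=5 n_1=9 n_2=3  [Q]
∂1: piv[aj,al,am,gj] rk=4  ker:gl,gm,jl,jm,lm
∂2: piv[alm,gjl,jlm] rk=3
∂1c = 0
c vs im∂2: residual ≠ 0 ⇒ not boundary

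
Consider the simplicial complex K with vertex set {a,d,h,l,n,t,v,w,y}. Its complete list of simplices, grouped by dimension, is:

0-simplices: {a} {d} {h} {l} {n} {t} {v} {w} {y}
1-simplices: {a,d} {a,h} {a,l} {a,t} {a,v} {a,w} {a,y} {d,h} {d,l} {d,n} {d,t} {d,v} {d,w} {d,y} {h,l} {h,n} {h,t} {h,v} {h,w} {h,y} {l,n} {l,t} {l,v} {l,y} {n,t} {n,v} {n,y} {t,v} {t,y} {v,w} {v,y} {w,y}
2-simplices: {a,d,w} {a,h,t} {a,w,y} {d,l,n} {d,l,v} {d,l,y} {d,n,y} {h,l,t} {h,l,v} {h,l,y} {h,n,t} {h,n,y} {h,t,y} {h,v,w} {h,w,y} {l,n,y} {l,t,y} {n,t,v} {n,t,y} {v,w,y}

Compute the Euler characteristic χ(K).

χ(K)=-3

n_0=9 n_1=32 n_2=20
χ=+9−32+20=-3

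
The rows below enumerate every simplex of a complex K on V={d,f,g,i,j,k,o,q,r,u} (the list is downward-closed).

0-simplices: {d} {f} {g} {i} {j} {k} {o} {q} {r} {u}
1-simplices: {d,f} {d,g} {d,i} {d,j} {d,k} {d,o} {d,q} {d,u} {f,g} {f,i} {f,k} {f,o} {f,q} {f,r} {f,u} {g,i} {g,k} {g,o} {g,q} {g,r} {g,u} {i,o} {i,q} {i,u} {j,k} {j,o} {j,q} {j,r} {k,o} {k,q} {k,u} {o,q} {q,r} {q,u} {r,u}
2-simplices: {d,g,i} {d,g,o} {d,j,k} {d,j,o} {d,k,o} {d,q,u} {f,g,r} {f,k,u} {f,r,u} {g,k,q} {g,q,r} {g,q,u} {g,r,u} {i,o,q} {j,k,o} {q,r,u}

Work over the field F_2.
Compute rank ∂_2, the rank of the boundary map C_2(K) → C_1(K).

n_0=10 n_1=35 n_2=16  [Z2]
∂1: piv[df,dg,di,dj,dk,do,dq,du,fr] rk=9  ker:fg,fi,fk,fo,fq,fu,gi,gk,go,gq,gr,gu,io,iq,iu,jk,jo,jq,jr,ko,kq,ku,oq,qr,qu,ru
∂2: piv[dgi,dgo,djk,djo,dko,dqu,fgr,fku,fru,gkq,gqr,gqu,gru,ioq] rk=14  ker:jko,qru
rk∂_2=14

rank∂_2=14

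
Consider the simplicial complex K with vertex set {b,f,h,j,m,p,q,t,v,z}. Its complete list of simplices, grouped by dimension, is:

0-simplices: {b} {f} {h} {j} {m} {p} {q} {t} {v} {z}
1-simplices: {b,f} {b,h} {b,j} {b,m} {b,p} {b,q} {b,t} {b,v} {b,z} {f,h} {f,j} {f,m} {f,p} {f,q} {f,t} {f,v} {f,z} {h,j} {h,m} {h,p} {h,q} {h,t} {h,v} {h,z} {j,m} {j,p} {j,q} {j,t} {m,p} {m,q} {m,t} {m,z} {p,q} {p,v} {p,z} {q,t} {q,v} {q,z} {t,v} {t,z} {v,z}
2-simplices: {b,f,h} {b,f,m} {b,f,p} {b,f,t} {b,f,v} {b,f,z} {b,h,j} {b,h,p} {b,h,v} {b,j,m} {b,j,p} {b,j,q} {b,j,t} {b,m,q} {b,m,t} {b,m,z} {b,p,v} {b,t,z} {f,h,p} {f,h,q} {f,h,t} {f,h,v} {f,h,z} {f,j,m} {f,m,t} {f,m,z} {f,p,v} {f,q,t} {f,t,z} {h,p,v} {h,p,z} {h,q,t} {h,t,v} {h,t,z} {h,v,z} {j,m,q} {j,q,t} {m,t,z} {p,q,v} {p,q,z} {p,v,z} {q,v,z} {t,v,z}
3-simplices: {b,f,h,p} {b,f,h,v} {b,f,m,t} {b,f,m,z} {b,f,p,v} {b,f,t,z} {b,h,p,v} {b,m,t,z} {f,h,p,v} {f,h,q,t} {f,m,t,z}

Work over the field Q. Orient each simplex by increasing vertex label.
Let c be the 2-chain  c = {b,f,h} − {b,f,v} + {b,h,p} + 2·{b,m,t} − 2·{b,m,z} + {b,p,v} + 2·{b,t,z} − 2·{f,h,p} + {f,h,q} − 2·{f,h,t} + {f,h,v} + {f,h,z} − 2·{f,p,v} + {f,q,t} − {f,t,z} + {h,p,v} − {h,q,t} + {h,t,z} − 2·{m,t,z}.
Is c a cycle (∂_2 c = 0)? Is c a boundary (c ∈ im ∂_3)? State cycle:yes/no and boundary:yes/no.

n_0=10 n_1=41 n_2=43 n_3=11  [Q]
∂1: piv[bf,bh,bj,bm,bp,bq,bt,bv,bz] rk=9  ker:fh,fj,fm,fp,fq,ft,fv,fz,hj,hm,hp,hq,ht,hv,hz,jm,jp,jq,jt,mp,mq,mt,mz,pq,pv,pz,qt,qv,qz,tv,tz,vz
∂2: piv[bfh,bfm,bfp,bft,bfv,bfz,bhj,bhp,bhv,bjm,bjp,bjq,bjt,bmq,bmt,bmz,bpv,btz,fhq,fht,fhz,fjm,fqt,hpz,htv,hvz,jqt,pqv,pqz] rk=29  ker:fhp,fhv,fmt,fmz,fpv,ftz,hpv,hqt,htz,jmq,mtz,pvz,qvz,tvz
∂3: piv[bfhp,bfhv,bfmt,bfmz,bfpv,bftz,bhpv,bmtz,fhqt] rk=9  ker:fhpv,fmtz
∂2c = 0
c vs im∂3: residual ≠ 0 ⇒ not boundary

cycle:yes boundary:no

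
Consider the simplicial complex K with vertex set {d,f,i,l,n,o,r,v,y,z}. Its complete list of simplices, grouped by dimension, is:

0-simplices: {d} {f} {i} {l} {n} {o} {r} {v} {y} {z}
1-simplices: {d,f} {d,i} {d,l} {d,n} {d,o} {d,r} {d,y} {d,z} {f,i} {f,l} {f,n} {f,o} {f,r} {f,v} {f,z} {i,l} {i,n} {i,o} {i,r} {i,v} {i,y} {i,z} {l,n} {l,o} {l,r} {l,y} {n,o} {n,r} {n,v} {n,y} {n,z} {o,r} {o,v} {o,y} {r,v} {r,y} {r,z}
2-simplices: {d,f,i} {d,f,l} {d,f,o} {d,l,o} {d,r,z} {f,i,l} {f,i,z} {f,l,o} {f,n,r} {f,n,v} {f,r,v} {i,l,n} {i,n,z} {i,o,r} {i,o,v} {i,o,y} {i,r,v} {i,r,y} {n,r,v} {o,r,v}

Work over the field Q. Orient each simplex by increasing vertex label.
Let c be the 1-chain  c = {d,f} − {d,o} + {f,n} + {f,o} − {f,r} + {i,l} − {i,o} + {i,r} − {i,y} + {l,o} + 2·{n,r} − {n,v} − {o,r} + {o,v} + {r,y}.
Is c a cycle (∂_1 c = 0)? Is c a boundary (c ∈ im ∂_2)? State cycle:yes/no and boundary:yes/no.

n_0=10 n_1=37 n_2=20  [Q]
∂1: piv[df,di,dl,dn,do,dr,dy,dz,fv] rk=9  ker:fi,fl,fn,fo,fr,fz,il,in,io,ir,iv,iy,iz,ln,lo,lr,ly,no,nr,nv,ny,nz,or,ov,oy,rv,ry,rz
∂2: piv[dfi,dfl,dfo,dlo,drz,fil,fiz,fnr,fnv,frv,iln,inz,ior,iov,ioy,irv,iry] rk=17  ker:flo,nrv,orv
∂1c = 0
c vs im∂2: residual ≠ 0 ⇒ not boundary

cycle:yes boundary:no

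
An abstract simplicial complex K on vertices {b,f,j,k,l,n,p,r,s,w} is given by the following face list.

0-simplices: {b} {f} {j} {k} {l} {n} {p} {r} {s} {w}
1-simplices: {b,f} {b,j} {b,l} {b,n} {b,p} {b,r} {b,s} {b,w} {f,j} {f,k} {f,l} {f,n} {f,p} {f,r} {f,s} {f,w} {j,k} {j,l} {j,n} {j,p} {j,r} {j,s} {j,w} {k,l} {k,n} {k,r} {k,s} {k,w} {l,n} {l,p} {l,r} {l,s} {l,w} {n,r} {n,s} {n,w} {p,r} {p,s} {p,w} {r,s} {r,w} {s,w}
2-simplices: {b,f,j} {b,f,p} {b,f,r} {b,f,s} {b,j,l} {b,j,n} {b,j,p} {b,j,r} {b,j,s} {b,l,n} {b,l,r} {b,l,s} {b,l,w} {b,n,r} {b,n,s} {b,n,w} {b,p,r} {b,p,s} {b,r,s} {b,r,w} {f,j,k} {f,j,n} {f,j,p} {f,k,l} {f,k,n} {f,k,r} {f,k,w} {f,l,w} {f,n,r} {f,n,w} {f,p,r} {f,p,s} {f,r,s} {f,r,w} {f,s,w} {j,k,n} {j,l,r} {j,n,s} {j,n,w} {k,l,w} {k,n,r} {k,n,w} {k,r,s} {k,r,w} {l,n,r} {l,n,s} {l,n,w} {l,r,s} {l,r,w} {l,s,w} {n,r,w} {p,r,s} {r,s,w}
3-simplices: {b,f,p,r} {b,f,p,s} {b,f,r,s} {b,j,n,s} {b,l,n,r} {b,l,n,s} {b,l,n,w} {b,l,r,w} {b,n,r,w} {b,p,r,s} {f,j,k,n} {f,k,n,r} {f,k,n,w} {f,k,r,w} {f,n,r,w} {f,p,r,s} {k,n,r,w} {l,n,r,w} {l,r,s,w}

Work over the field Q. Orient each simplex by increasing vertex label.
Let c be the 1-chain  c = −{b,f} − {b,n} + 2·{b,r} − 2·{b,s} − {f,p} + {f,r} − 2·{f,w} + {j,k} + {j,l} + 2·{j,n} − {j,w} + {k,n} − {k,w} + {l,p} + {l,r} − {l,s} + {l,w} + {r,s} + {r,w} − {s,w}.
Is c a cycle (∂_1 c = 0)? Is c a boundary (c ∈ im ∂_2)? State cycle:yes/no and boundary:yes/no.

cycle:no boundary:no

n_0=10 n_1=42 n_2=53 n_3=19  [Q]
∂1: piv[bf,bj,bl,bn,bp,br,bs,bw,fk] rk=9  ker:fj,fl,fn,fp,fr,fs,fw,jk,jl,jn,jp,jr,js,jw,kl,kn,kr,ks,kw,ln,lp,lr,ls,lw,nr,ns,nw,pr,ps,pw,rs,rw,sw
∂2: piv[bfj,bfp,bfr,bfs,bjl,bjn,bjp,bjr,bjs,bln,blr,bls,blw,bnr,bns,bnw,bpr,bps,brs,brw,fjk,fjn,fkl,fkn,fkr,fkw,flw,fnw,fsw,jnw,krs] rk=31  ker:fjp,fnr,fpr,fps,frs,frw,jkn,jlr,jns,klw,knr,knw,krw,lnr,lns,lnw,lrs,lrw,lsw,nrw,prs,rsw
∂3: piv[bfpr,bfps,bfrs,bjns,blnr,blns,blnw,blrw,bnrw,bprs,fjkn,fknr,fknw,fkrw,fnrw,lrsw] rk=16  ker:fprs,knrw,lnrw
∂1c = 2·{b} + {f} − 3·{j} + {k} − {l} + 2·{n} + 2·{r} − {s} − 3·{w}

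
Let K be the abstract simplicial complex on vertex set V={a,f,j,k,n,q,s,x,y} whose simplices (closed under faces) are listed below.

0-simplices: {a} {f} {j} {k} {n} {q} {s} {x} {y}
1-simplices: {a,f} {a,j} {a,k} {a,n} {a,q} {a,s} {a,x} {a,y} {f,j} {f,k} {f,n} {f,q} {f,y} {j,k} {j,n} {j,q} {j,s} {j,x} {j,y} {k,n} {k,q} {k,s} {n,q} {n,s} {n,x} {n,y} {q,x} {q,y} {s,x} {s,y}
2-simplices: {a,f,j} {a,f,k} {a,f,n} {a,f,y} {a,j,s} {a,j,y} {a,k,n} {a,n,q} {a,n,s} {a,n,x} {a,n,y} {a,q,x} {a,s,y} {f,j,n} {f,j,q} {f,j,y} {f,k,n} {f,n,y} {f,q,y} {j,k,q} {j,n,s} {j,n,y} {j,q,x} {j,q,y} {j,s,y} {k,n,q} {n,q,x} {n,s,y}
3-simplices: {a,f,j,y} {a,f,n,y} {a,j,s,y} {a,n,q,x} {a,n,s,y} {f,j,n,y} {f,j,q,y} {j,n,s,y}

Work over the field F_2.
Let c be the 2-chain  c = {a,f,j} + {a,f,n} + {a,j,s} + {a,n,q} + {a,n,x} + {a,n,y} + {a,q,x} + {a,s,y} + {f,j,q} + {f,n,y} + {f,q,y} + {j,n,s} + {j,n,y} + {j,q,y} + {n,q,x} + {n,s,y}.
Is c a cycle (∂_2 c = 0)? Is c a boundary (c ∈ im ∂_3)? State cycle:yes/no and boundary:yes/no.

n_0=9 n_1=30 n_2=28 n_3=8  [Z2]
∂1: piv[af,aj,ak,an,aq,as,ax,ay] rk=8  ker:fj,fk,fn,fq,fy,jk,jn,jq,js,jx,jy,kn,kq,ks,nq,ns,nx,ny,qx,qy,sx,sy
∂2: piv[afj,afk,afn,afy,ajs,ajy,akn,anq,ans,anx,any,aqx,asy,fjn,fjq,fqy,jkq,jqx,knq] rk=19  ker:fjy,fkn,fny,jns,jny,jqy,jsy,nqx,nsy
∂3: piv[afjy,afny,ajsy,anqx,ansy,fjny,fjqy,jnsy] rk=8
∂2c = 0
c vs im∂3: reduces to 0 ⇒ boundary

cycle:yes boundary:yes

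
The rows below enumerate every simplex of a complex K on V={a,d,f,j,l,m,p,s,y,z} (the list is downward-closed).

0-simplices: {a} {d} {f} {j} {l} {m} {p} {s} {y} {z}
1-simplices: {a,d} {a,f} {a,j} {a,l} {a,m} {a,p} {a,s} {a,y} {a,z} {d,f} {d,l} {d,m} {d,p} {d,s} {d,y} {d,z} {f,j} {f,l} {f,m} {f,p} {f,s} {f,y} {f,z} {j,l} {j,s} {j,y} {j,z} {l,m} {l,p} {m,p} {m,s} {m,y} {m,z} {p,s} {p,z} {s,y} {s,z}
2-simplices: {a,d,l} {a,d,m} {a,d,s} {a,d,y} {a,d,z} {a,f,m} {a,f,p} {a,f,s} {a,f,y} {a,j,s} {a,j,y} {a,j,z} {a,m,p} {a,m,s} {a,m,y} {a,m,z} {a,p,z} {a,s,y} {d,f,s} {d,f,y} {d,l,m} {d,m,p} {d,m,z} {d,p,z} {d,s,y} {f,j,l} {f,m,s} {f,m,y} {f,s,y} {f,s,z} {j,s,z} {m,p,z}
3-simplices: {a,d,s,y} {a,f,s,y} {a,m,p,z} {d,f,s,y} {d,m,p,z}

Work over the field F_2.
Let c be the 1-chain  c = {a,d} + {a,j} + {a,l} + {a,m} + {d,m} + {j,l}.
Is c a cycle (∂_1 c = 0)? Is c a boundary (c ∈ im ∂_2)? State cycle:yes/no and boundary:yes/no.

cycle:yes boundary:no

n_0=10 n_1=37 n_2=32 n_3=5  [Z2]
∂1: piv[ad,af,aj,al,am,ap,as,ay,az] rk=9  ker:df,dl,dm,dp,ds,dy,dz,fj,fl,fm,fp,fs,fy,fz,jl,js,jy,jz,lm,lp,mp,ms,my,mz,ps,pz,sy,sz
∂2: piv[adl,adm,ads,ady,adz,afm,afp,afs,afy,ajs,ajy,ajz,amp,ams,amy,amz,apz,asy,dfs,dlm,dmp,fjl,fsz,jsz] rk=24  ker:dfy,dmz,dpz,dsy,fms,fmy,fsy,mpz
∂3: piv[adsy,afsy,ampz,dfsy,dmpz] rk=5
∂1c = 0
c vs im∂2: residual ≠ 0 ⇒ not boundary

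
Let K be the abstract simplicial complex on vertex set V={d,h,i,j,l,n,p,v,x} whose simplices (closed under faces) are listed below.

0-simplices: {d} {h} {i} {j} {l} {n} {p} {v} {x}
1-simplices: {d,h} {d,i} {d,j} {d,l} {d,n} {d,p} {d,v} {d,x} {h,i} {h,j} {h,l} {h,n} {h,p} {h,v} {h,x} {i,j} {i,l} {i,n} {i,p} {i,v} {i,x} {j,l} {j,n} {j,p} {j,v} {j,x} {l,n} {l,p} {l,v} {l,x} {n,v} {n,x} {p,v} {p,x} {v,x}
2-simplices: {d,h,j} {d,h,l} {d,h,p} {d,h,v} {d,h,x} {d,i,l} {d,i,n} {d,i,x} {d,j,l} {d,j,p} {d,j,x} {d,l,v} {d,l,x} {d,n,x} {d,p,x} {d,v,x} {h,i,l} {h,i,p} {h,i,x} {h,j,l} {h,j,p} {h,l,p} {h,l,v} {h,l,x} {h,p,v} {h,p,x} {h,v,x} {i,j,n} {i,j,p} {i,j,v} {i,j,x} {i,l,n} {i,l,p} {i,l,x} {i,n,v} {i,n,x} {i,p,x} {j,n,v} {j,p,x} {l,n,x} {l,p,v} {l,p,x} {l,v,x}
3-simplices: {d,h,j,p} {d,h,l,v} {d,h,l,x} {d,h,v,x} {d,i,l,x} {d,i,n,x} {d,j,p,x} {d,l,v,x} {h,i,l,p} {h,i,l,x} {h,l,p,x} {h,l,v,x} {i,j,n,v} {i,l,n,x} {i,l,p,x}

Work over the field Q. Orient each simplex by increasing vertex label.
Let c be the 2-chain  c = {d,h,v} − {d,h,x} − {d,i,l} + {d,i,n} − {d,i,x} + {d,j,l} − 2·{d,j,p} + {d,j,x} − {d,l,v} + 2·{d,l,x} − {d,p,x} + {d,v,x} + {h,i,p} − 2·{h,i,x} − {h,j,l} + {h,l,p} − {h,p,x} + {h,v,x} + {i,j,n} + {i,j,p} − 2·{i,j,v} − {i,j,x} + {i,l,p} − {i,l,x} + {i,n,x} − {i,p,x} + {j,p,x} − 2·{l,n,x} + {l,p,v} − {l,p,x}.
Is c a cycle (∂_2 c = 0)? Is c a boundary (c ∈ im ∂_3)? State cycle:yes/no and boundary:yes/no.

n_0=9 n_1=35 n_2=43 n_3=15  [Q]
∂1: piv[dh,di,dj,dl,dn,dp,dv,dx] rk=8  ker:hi,hj,hl,hn,hp,hv,hx,ij,il,in,ip,iv,ix,jl,jn,jp,jv,jx,ln,lp,lv,lx,nv,nx,pv,px,vx
∂2: piv[dhj,dhl,dhp,dhv,dhx,dil,din,dix,djl,djp,djx,dlv,dlx,dnx,dpx,dvx,hil,hip,hlp,hpv,ijn,ijp,ijv,iln,inv] rk=25  ker:hix,hjl,hjp,hlv,hlx,hpx,hvx,ijx,ilp,ilx,inx,ipx,jnv,jpx,lnx,lpv,lpx,lvx
∂3: piv[dhjp,dhlv,dhlx,dhvx,dilx,dinx,djpx,dlvx,hilp,hilx,hlpx,ijnv,ilnx,ilpx] rk=14  ker:hlvx
∂2c = −{d,i} + {d,l} − {d,n} + {d,p} + {d,v} − {d,x} − {h,i} − {h,j} + 2·{h,l} − 3·{h,p} + 2·{h,v} + {h,x} − {i,j} − {i,l} + {i,n} − 2·{i,p} + 2·{i,v} − {i,x} + {j,n} − 2·{j,v} − {j,x} − 2·{l,n} + 2·{l,p} − 2·{l,v} + 4·{l,x} − {n,x} + {p,v} − 3·{p,x} + 2·{v,x}

cycle:no boundary:no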